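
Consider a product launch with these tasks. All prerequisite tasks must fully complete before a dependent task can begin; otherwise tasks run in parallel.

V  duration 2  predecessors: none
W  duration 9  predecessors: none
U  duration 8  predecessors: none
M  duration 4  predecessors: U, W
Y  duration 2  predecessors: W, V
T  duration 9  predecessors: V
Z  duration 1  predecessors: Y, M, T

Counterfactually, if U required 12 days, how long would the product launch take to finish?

17

Baseline: W→M→Z = 9+4+1 = 14 → 14 days.
U is off the critical path — its longest chain is 13 days, giving 1 of slack.
The binding chain switches to U→M→Z = 12+4+1 = 17; finish 17 days.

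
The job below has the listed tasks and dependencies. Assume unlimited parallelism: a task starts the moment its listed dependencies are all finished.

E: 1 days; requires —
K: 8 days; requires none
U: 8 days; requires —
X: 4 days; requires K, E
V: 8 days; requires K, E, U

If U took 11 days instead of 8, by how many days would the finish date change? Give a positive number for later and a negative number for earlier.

Actual critical path: U→V = 8+8 = 16 ⇒ 16 days.
U is on the critical path; changing it to 11 makes that path 19 days.
No other chain overtakes it, so the finish is 19 days.
Change in finish: 19 − 16 = +3 days.

3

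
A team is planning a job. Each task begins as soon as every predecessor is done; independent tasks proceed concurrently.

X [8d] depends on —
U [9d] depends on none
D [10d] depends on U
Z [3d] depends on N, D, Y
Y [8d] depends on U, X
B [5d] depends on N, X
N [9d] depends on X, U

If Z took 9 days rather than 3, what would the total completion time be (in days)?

The binding path is U→N→B = 9+9+5 = 23; finish at 23 days.
Z is off the critical path — its longest chain is 22 days, giving 1 of slack.
New critical path: U→D→Z = 9+10+9 = 28 ⇒ 28 days.

28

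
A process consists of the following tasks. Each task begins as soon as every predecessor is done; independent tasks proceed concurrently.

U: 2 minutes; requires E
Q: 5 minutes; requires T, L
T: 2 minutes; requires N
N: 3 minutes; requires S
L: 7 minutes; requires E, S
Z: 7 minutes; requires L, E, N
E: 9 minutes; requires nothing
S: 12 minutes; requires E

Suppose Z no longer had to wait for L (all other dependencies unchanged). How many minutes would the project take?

With the dependency in place, E→S→L→Z = 9+12+7+7 = 35 sets the finish at 35 minutes.
Without L→Z, Z's earliest start moves from 28 to 24.
New critical path: E→S→L→Q = 9+12+7+5 = 33 ⇒ 33 minutes.

33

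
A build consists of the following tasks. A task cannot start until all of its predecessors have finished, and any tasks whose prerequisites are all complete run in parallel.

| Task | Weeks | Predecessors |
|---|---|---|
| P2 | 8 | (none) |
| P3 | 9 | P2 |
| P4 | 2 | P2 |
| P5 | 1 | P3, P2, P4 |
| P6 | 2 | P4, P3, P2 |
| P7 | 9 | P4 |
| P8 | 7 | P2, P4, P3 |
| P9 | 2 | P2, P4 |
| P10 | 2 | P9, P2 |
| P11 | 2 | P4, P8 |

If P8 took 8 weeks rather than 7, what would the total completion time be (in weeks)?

As given, the longest chain is P2→P3→P8→P11 = 8+9+7+2 = 26, so the finish is 26 weeks.
P8 is on the critical path; changing it to 8 makes that path 27 weeks.
No other chain overtakes it, so the finish is 27 weeks.

27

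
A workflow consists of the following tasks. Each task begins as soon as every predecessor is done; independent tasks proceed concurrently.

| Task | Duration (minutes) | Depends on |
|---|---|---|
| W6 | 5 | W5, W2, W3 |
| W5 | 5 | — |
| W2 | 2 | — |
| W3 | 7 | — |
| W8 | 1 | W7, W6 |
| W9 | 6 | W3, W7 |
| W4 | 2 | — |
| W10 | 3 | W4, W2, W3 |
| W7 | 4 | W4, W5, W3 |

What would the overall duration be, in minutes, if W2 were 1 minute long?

Critical path before the change: W3→W7→W9 = 7+4+6 = 17 giving 17 minutes.
The longest path through W2 is only 8 minutes, so W2 has float 9.
No other chain overtakes it, so the finish is 17 minutes.

17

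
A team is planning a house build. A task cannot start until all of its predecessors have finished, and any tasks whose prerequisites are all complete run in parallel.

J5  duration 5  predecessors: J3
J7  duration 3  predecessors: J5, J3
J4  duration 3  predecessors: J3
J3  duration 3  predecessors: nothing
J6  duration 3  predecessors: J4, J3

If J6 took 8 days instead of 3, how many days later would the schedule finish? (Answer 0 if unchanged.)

3

Actual critical path: J3→J5→J7 = 3+5+3 = 11 ⇒ 11 days.
J6 has 2 days of float (longest path through it is 9).
Now J3→J4→J6 = 3+3+8 = 14 is longest, so the finish becomes 14 days.
Change in finish: 14 − 11 = +3 days.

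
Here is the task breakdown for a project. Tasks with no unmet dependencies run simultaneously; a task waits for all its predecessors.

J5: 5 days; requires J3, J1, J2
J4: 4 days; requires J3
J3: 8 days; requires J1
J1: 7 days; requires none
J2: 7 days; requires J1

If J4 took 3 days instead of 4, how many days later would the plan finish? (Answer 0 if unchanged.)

0

The binding path is J1→J3→J5 = 7+8+5 = 20; finish at 20 days.
J4 has 1 day of float (longest path through it is 19).
No other chain overtakes it, so the finish is 20 days.
Change in finish: 20 − 20 = +0 days.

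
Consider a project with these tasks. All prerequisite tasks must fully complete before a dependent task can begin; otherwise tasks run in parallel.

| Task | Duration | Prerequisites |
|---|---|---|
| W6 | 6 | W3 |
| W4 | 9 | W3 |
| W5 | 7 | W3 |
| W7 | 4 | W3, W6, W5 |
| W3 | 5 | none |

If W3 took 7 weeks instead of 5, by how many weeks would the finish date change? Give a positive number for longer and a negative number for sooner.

Actual critical path: W3→W5→W7 = 5+7+4 = 16 ⇒ 16 weeks.
W3 lies on that path, so at 7 weeks the path becomes 18 weeks.
The critical path is still W3→W5→W7; finish is now 18 weeks.
Change in finish: 18 − 16 = +2 weeks.

2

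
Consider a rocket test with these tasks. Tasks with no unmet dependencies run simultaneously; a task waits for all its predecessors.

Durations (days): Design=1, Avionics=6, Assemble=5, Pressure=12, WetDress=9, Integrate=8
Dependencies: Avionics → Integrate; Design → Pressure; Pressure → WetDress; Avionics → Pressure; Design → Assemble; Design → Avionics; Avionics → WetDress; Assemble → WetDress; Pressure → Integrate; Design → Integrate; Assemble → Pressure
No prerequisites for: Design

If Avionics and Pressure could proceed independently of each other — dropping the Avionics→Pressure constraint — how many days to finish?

27

With the dependency in place, Design→Avionics→Pressure→WetDress = 1+6+12+9 = 28 sets the finish at 28 days.
Without Avionics→Pressure, Pressure's earliest start moves from 7 to 6.
New critical path: Design→Assemble→Pressure→WetDress = 1+5+12+9 = 27 ⇒ 27 days.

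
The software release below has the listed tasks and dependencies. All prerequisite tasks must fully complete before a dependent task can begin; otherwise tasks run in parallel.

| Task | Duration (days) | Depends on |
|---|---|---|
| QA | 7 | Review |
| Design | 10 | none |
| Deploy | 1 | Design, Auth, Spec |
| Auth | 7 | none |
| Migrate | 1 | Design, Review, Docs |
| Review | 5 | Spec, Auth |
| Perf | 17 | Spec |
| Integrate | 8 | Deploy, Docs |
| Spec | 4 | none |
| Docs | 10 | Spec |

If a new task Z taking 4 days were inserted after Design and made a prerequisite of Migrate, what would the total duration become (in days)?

22

Originally the software release takes 22 days.
With Z inserted, Migrate now waits for max(Design, Review, Docs, Z).
New critical path: Spec→Docs→Integrate = 4+10+8 = 22 ⇒ 22 days.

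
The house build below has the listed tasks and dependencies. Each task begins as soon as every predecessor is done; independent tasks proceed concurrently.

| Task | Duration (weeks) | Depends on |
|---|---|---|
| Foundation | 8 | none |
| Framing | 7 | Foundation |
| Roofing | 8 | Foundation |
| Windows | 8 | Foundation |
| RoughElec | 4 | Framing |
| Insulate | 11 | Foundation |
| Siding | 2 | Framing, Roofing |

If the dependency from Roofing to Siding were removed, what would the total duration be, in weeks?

19

Original critical path: Foundation→Framing→RoughElec = 8+7+4 = 19 ⇒ 19 weeks.
Without Roofing→Siding, Siding's earliest start moves from 16 to 15.
New critical path: Foundation→Framing→RoughElec = 8+7+4 = 19 ⇒ 19 weeks.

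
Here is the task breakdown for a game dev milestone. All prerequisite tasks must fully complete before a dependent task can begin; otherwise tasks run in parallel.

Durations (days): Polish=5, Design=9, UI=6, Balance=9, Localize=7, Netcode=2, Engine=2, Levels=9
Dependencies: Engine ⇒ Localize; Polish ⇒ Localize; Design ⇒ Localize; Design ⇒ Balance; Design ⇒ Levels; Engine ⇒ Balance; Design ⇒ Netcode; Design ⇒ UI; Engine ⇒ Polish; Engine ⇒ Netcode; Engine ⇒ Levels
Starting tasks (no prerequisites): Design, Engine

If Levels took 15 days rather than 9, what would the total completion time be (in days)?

24

As given, the longest chain is Design→Levels = 9+9 = 18, so the finish is 18 days.
Levels lies on that path, so at 15 days the path becomes 24 days.
That remains the longest chain; total 24 days.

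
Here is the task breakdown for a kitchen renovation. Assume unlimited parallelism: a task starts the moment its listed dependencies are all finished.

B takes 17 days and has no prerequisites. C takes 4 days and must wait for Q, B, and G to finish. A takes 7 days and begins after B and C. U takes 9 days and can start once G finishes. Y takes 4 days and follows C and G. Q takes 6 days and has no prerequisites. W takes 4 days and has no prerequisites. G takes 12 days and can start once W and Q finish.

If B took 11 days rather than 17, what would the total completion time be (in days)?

Actual critical path: Q→G→C→A = 6+12+4+7 = 29 ⇒ 29 days.
B is off the critical path — its longest chain is 28 days, giving 1 of slack.
No other chain overtakes it, so the finish is 29 days.

29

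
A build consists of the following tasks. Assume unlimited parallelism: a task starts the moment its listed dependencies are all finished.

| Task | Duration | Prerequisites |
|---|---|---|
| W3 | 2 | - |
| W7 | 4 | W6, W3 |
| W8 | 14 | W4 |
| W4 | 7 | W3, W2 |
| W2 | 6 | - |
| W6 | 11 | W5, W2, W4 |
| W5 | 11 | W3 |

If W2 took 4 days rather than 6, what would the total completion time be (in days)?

Critical path before the change: W2→W4→W6→W7 = 6+7+11+4 = 28 giving 28 days.
W2 lies on that path, so at 4 days the path becomes 26 days.
Now W3→W5→W6→W7 = 2+11+11+4 = 28 is longest, so the finish becomes 28 days.

28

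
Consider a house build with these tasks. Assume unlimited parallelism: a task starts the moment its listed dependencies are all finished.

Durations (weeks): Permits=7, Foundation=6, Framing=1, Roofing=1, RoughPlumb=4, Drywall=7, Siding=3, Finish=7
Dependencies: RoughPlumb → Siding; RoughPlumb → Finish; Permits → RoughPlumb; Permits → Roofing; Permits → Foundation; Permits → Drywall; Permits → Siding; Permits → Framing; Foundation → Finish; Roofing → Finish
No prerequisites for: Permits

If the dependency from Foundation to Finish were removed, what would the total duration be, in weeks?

With the dependency in place, Permits→Foundation→Finish = 7+6+7 = 20 sets the finish at 20 weeks.
Without Foundation→Finish, Finish's earliest start moves from 13 to 11.
The longest chain is now Permits→RoughPlumb→Finish = 7+4+7 = 18, so the schedule takes 18 weeks.

18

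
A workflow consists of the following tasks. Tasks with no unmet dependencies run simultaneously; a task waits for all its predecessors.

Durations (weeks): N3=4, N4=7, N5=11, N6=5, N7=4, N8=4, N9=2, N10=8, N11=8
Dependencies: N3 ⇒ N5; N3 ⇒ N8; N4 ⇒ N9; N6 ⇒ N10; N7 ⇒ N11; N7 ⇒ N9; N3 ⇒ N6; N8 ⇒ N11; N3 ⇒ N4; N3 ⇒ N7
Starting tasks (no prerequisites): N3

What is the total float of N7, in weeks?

N3→N6→N10 = 4+5+8 = 17 sets the makespan at 17 weeks.
The longest chain containing N7 totals 16 weeks.
So N7 can slip 9 − 8 = 1 week.

1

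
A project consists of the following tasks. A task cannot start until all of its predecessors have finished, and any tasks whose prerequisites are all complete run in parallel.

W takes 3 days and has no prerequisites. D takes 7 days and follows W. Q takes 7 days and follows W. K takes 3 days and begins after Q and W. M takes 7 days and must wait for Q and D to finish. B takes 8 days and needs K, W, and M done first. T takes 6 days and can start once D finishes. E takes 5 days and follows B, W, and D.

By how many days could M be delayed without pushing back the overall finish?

W→D→M→B→E = 3+7+7+8+5 = 30 sets the makespan at 30 days.
The longest chain containing M totals 30 days.
Float = 30 − 30 = 0.

0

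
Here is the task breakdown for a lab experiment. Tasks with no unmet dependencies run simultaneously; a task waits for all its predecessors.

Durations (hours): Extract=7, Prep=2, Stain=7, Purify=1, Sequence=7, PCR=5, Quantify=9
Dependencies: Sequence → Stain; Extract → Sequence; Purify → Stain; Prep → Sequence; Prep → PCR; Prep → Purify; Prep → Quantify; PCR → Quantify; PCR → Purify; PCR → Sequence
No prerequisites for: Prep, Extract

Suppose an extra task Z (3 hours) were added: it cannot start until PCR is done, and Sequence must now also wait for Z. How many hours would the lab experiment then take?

24

Originally the lab experiment takes 21 hours.
With Z inserted, Sequence now waits for max(Prep, Extract, PCR, Z).
New critical path: Prep→PCR→Z→Sequence→Stain = 2+5+3+7+7 = 24 ⇒ 24 hours.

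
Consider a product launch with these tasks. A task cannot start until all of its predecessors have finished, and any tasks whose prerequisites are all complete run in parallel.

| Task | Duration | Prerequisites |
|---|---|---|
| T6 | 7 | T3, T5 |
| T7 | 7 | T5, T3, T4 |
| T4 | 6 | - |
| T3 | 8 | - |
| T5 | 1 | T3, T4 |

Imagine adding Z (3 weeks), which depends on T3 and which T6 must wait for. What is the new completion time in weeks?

18

Originally the project takes 16 weeks.
With Z inserted, T6 now waits for max(T3, T5, Z).
New critical path: T3→Z→T6 = 8+3+7 = 18 ⇒ 18 weeks.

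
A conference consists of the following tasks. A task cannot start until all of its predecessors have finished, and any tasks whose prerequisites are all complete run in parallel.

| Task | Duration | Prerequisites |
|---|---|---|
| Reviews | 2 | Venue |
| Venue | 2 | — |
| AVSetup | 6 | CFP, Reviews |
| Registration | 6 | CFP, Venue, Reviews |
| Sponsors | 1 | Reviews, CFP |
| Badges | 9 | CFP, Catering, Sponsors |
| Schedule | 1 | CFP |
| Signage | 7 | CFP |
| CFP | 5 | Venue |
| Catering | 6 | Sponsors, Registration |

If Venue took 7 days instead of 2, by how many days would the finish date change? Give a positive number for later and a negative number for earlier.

5

Actual critical path: Venue→CFP→Registration→Catering→Badges = 2+5+6+6+9 = 28 ⇒ 28 days.
Venue lies on that path, so at 7 days the path becomes 33 days.
The critical path is still Venue→CFP→Registration→Catering→Badges; finish is now 33 days.
Change in finish: 33 − 28 = +5 days.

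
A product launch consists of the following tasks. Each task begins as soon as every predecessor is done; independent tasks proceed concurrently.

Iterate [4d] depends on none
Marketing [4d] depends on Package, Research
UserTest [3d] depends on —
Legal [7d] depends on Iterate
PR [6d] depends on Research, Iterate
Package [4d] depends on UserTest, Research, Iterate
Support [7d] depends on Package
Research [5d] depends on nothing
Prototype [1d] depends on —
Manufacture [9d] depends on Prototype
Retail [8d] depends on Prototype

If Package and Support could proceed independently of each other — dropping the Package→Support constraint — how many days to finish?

Original critical path: Research→Package→Support = 5+4+7 = 16 ⇒ 16 days.
Without Package→Support, Support's earliest start moves from 9 to 0.
After: Research→Package→Marketing = 5+4+4 = 13 → 13 days.

13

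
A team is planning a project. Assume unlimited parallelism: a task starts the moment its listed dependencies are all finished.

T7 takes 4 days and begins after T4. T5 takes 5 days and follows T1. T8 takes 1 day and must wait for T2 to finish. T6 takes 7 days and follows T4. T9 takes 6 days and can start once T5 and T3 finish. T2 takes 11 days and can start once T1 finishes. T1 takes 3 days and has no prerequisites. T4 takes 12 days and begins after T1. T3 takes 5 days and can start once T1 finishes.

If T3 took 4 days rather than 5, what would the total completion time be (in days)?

Critical path before the change: T1→T4→T6 = 3+12+7 = 22 giving 22 days.
The longest path through T3 is only 14 days, so T3 has float 8.
No other chain overtakes it, so the finish is 22 days.

22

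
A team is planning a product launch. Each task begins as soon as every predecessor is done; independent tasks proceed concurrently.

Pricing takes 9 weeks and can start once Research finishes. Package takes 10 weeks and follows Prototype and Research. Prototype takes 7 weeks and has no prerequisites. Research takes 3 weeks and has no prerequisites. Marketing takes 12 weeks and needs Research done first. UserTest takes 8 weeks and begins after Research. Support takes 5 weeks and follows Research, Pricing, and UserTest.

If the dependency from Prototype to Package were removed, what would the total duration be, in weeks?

With the dependency in place, Research→Pricing→Support = 3+9+5 = 17 sets the finish at 17 weeks.
Without Prototype→Package, Package's earliest start moves from 7 to 3.
The longest chain is now Research→Pricing→Support = 3+9+5 = 17, so the project takes 17 weeks.

17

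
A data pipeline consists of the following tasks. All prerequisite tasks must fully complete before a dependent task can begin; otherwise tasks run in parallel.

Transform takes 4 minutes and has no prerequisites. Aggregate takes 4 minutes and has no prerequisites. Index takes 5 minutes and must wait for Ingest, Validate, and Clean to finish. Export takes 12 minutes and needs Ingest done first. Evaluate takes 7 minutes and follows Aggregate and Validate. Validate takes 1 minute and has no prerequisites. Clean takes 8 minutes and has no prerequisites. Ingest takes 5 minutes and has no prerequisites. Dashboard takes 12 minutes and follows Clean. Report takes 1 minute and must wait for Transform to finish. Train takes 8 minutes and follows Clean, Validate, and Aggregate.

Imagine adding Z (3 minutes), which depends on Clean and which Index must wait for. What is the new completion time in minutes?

20

Originally the plan takes 20 minutes.
With Z inserted, Index now waits for max(Ingest, Validate, Clean, Z).
New critical path: Clean→Dashboard = 8+12 = 20 ⇒ 20 minutes.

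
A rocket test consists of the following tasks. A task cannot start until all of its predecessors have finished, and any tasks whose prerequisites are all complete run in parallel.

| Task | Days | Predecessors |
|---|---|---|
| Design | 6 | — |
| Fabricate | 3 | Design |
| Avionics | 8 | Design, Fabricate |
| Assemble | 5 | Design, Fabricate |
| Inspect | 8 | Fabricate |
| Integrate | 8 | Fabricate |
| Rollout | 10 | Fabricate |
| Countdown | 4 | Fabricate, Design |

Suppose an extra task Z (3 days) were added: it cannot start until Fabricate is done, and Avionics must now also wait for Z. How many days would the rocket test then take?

20

Originally the rocket test takes 19 days.
With Z inserted, Avionics now waits for max(Design, Fabricate, Z).
New critical path: Design→Fabricate→Z→Avionics = 6+3+3+8 = 20 ⇒ 20 days.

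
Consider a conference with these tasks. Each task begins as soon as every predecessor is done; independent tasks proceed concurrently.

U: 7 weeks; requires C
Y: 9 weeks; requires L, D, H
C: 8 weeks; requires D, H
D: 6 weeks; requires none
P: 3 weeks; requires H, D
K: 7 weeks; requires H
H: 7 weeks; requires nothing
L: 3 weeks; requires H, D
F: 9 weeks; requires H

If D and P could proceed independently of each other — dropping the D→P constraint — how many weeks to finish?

With the dependency in place, H→C→U = 7+8+7 = 22 sets the finish at 22 weeks.
Dropping D→P doesn't change P's earliest start (7); another predecessor still binds.
New critical path: H→C→U = 7+8+7 = 22 ⇒ 22 weeks.

22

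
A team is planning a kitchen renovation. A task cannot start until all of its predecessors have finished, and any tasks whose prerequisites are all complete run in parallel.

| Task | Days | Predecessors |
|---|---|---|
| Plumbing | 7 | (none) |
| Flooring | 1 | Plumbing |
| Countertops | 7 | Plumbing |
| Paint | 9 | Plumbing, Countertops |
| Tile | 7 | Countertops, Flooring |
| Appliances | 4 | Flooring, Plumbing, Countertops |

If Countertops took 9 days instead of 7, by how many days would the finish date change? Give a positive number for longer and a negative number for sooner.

2

The binding path is Plumbing→Countertops→Paint = 7+7+9 = 23; finish at 23 days.
Countertops lies on that path, so at 9 days the path becomes 25 days.
No other chain overtakes it, so the finish is 25 days.
Change in finish: 25 − 23 = +2 days.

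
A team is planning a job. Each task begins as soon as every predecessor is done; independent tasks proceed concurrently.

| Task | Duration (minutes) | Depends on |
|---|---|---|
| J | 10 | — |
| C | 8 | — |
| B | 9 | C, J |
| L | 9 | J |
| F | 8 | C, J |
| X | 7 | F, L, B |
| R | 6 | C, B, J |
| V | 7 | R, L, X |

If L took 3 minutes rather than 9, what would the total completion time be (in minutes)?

Actual critical path: J→L→X→V = 10+9+7+7 = 33 ⇒ 33 minutes.
L is on the critical path; changing it to 3 makes that path 27 minutes.
The binding chain switches to J→B→X→V = 10+9+7+7 = 33; finish 33 minutes.

33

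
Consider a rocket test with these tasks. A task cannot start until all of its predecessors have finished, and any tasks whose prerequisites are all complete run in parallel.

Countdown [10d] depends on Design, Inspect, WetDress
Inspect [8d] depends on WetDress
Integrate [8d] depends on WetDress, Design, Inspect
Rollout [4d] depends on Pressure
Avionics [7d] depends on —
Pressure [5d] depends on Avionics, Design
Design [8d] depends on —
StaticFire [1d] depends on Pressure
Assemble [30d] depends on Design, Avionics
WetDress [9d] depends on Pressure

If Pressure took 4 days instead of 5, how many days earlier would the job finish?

1

Baseline: Design→Pressure→WetDress→Inspect→Countdown = 8+5+9+8+10 = 40 → 40 days.
Since Pressure is critical, the -1 change carries straight to that chain (now 39 days).
That remains the longest chain; total 39 days.
Change in finish: 39 − 40 = -1 days.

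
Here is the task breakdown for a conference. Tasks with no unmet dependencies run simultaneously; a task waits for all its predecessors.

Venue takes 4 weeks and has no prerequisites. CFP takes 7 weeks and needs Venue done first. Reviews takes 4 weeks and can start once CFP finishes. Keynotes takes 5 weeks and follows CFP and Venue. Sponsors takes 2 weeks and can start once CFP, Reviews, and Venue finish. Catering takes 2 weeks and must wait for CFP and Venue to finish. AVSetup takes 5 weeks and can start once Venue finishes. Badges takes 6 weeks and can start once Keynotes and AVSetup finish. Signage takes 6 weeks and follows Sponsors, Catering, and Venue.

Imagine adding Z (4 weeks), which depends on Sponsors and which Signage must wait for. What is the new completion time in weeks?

27

Originally the job takes 23 weeks.
With Z inserted, Signage now waits for max(Sponsors, Catering, Venue, Z).
New critical path: Venue→CFP→Reviews→Sponsors→Z→Signage = 4+7+4+2+4+6 = 27 ⇒ 27 weeks.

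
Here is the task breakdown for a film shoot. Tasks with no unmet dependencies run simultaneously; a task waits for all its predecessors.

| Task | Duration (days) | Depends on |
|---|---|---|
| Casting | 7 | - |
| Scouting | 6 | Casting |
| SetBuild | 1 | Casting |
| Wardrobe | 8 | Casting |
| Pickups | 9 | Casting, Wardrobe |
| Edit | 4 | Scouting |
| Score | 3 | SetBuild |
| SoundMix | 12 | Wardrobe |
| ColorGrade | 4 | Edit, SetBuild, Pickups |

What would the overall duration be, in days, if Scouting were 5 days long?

Critical path before the change: Casting→Wardrobe→Pickups→ColorGrade = 7+8+9+4 = 28 giving 28 days.
The longest path through Scouting is only 21 days, so Scouting has float 7.
No other chain overtakes it, so the finish is 28 days.

28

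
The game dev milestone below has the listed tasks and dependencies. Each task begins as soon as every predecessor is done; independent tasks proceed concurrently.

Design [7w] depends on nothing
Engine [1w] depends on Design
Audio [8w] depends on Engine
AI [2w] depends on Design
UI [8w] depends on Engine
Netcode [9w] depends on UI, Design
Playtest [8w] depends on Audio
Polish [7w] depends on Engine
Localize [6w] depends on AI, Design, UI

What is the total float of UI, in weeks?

Design→Engine→UI→Netcode = 7+1+8+9 = 25 sets the makespan at 25 weeks.
UI finishes as early as 16 and must finish by 16.
So UI can slip 16 − 16 = 0 weeks.

0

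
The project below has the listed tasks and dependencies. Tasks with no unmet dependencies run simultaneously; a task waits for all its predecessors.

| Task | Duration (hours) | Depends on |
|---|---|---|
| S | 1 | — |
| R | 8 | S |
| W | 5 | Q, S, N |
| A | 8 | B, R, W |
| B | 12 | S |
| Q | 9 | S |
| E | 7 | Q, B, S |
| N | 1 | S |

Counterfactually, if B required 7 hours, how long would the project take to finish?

23

As given, the longest chain is S→Q→W→A = 1+9+5+8 = 23, so the finish is 23 hours.
The longest path through B is only 21 hours, so B has float 2.
No other chain overtakes it, so the finish is 23 hours.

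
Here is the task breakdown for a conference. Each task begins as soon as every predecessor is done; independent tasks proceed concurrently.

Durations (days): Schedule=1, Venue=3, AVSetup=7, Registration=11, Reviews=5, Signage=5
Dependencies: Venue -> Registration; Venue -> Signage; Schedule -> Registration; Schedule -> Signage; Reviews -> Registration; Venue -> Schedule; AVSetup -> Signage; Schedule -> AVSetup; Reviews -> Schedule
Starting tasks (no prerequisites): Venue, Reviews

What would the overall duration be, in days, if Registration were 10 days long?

18

Critical path before the change: Reviews→Schedule→AVSetup→Signage = 5+1+7+5 = 18 giving 18 days.
The longest path through Registration is only 17 days, so Registration has float 1.
No other chain overtakes it, so the finish is 18 days.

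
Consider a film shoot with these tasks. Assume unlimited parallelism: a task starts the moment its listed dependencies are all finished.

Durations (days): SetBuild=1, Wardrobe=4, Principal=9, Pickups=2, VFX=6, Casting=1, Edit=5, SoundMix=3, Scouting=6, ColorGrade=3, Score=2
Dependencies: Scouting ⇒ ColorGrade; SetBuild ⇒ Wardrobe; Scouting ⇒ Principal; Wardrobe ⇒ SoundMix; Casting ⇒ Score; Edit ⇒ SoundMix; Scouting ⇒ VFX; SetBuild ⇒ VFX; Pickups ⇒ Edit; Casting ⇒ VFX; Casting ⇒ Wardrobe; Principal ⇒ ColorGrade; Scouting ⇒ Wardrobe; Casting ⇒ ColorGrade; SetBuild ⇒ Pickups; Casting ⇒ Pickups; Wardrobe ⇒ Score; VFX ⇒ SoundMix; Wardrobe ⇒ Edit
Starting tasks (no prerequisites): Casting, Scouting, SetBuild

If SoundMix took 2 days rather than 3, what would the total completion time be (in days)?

18

Baseline: Scouting→Wardrobe→Edit→SoundMix = 6+4+5+3 = 18 → 18 days.
SoundMix is on the critical path; changing it to 2 makes that path 17 days.
New critical path: Scouting→Principal→ColorGrade = 6+9+3 = 18 ⇒ 18 days.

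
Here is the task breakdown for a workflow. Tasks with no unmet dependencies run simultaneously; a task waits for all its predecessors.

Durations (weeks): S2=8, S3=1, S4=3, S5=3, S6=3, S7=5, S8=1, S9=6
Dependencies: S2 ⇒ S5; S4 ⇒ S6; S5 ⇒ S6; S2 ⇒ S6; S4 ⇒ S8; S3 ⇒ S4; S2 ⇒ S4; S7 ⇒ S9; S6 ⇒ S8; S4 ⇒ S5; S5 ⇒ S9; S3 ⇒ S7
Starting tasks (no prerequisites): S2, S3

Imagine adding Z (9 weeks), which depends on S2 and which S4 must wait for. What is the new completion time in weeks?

Originally the workflow takes 20 weeks.
With Z inserted, S4 now waits for max(S3, S2, Z).
New critical path: S2→Z→S4→S5→S9 = 8+9+3+3+6 = 29 ⇒ 29 weeks.

29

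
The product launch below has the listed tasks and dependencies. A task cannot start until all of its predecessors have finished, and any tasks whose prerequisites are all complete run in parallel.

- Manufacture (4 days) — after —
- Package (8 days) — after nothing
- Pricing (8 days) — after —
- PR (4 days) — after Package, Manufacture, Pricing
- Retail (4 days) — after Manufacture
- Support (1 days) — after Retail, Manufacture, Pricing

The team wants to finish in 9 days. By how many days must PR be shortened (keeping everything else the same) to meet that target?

Current finish: 12 days; target: 9.
PR is on every critical path, so each day cut from PR cuts the finish by one (this holds down to a finish of 9).
Need 12 − 9 = 3 days off PR → PR becomes 1 day, finish becomes 9.

3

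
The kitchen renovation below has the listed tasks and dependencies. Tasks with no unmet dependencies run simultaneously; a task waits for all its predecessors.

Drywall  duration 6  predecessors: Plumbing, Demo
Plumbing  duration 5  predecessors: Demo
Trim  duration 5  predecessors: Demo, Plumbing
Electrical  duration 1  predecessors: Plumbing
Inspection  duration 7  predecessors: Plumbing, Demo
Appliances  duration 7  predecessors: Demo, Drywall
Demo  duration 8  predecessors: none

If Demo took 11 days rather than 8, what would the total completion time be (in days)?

The binding path is Demo→Plumbing→Drywall→Appliances = 8+5+6+7 = 26; finish at 26 days.
Since Demo is critical, the +3 change carries straight to that chain (now 29 days).
No other chain overtakes it, so the finish is 29 days.

29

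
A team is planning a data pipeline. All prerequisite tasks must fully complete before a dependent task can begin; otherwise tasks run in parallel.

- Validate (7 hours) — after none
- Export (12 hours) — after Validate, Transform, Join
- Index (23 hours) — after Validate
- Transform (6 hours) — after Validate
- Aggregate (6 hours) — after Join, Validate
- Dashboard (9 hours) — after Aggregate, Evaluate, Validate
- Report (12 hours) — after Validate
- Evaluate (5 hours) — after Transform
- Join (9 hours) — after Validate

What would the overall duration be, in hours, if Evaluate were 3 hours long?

Baseline: Validate→Join→Aggregate→Dashboard = 7+9+6+9 = 31 → 31 hours.
Evaluate is off the critical path — its longest chain is 27 hours, giving 4 of slack.
The critical path is still Validate→Join→Aggregate→Dashboard; finish is now 31 hours.

31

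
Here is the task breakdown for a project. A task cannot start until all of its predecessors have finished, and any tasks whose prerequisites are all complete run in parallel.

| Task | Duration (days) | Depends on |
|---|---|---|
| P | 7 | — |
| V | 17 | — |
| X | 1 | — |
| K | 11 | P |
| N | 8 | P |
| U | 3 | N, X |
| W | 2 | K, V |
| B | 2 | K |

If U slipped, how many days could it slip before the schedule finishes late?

P→K→W = 7+11+2 = 20 sets the makespan at 20 days.
Longest path through U: 18 days (earliest finish 18, latest finish 20).
Float = 20 − 18 = 2.

2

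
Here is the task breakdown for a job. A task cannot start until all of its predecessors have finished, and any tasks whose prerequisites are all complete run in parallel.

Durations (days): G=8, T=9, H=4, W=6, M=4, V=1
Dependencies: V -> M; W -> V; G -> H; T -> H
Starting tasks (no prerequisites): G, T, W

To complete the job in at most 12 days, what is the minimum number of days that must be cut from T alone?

1

Current finish: 13 days; target: 12.
T is on every critical path, so each day cut from T cuts the finish by one (this holds down to a finish of 12).
Need 13 − 12 = 1 day off T → T becomes 8 days, finish becomes 12.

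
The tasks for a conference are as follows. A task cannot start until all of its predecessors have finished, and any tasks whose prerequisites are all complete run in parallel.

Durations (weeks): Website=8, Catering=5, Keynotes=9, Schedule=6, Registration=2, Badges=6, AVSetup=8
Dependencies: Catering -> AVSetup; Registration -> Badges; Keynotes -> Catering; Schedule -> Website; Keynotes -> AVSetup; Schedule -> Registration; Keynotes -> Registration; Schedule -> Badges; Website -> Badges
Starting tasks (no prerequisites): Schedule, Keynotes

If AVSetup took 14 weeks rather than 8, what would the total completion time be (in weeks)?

Critical path before the change: Keynotes→Catering→AVSetup = 9+5+8 = 22 giving 22 weeks.
Since AVSetup is critical, the +6 change carries straight to that chain (now 28 weeks).
The critical path is still Keynotes→Catering→AVSetup; finish is now 28 weeks.

28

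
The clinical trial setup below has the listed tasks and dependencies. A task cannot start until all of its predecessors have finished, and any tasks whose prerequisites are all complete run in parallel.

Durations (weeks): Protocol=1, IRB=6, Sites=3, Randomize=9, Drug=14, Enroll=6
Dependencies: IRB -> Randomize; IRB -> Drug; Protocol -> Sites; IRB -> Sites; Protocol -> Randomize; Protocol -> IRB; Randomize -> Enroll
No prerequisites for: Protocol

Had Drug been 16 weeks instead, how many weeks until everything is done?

23

Baseline: Protocol→IRB→Randomize→Enroll = 1+6+9+6 = 22 → 22 weeks.
Drug is off the critical path — its longest chain is 21 weeks, giving 1 of slack.
New critical path: Protocol→IRB→Drug = 1+6+16 = 23 ⇒ 23 weeks.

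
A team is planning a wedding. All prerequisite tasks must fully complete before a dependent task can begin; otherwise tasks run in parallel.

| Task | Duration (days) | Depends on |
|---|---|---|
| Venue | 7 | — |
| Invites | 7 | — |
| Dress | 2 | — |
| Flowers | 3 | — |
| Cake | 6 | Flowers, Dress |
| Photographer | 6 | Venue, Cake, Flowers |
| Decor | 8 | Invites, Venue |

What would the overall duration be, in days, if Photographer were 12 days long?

The binding path is Flowers→Cake→Photographer = 3+6+6 = 15; finish at 15 days.
Since Photographer is critical, the +6 change carries straight to that chain (now 21 days).
No other chain overtakes it, so the finish is 21 days.

21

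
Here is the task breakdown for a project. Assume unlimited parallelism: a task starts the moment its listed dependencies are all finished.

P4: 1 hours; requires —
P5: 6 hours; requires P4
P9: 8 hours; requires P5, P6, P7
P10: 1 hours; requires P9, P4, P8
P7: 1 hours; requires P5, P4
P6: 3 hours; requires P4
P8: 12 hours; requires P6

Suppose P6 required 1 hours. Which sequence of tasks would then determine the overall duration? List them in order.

P4, P5, P7, P9, P10

Baseline: P4→P6→P8→P10 = 1+3+12+1 = 17 → 17 hours.
P6 lies on that path, so at 1 hour the path becomes 15 hours.
Now P4→P5→P7→P9→P10 = 1+6+1+8+1 = 17 is longest, so the finish becomes 17 hours.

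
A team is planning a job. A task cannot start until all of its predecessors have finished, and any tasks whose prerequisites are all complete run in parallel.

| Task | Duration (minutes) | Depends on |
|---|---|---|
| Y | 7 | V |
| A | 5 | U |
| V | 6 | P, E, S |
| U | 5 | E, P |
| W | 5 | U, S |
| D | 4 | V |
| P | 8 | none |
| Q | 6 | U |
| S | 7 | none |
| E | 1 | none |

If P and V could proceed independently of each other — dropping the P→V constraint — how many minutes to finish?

With the dependency in place, P→V→Y = 8+6+7 = 21 sets the finish at 21 minutes.
Without P→V, V's earliest start moves from 8 to 7.
New critical path: S→V→Y = 7+6+7 = 20 ⇒ 20 minutes.

20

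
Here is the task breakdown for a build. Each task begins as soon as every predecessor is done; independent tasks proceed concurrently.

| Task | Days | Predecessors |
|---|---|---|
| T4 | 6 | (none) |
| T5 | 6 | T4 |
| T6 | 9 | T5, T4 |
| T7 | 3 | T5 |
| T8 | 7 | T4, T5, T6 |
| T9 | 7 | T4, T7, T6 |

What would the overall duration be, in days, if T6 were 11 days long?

Critical path before the change: T4→T5→T6→T8 = 6+6+9+7 = 28 giving 28 days.
T6 lies on that path, so at 11 days the path becomes 30 days.
The critical path is still T4→T5→T6→T8; finish is now 30 days.

30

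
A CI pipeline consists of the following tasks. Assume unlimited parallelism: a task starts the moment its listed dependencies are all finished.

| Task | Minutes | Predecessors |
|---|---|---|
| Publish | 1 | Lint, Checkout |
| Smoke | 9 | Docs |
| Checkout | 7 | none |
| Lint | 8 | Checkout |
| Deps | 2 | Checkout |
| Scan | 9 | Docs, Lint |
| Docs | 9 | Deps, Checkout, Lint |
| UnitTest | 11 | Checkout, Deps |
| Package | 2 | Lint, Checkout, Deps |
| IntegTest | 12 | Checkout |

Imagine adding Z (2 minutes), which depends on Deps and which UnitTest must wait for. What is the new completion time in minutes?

Originally the plan takes 33 minutes.
With Z inserted, UnitTest now waits for max(Checkout, Deps, Z).
New critical path: Checkout→Lint→Docs→Scan = 7+8+9+9 = 33 ⇒ 33 minutes.

33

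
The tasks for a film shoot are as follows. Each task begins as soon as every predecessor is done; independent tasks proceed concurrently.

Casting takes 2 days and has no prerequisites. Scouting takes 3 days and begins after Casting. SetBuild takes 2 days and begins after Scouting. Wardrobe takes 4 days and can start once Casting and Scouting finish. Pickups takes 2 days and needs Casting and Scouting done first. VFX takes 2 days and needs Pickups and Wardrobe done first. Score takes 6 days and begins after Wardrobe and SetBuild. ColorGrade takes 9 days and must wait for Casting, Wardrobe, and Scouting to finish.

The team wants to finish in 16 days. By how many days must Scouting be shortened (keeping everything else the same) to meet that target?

Current finish: 18 days; target: 16.
Scouting is on every critical path, so each day cut from Scouting cuts the finish by one (this holds down to a finish of 16).
Need 18 − 16 = 2 days off Scouting → Scouting becomes 1 day, finish becomes 16.

2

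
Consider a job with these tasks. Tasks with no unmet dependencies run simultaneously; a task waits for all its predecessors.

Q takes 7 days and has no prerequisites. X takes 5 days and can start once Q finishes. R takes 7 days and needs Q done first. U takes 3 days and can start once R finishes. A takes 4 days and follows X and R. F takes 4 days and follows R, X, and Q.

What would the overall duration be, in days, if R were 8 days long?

Baseline: Q→R→A = 7+7+4 = 18 → 18 days.
R lies on that path, so at 8 days the path becomes 19 days.
The critical path is still Q→R→A; finish is now 19 days.

19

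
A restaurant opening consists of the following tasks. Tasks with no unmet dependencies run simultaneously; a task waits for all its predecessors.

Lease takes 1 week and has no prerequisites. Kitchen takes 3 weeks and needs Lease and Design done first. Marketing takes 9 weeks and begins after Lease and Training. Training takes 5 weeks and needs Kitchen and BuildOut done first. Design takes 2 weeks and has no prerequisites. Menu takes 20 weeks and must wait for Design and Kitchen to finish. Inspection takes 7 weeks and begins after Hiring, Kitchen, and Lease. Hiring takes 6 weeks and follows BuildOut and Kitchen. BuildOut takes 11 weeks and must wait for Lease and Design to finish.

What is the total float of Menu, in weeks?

2

Critical path: Design→BuildOut→Training→Marketing = 2+11+5+9 = 27, so the finish is 27 weeks.
Menu finishes as early as 25 and must finish by 27.
Float = 27 − 25 = 2.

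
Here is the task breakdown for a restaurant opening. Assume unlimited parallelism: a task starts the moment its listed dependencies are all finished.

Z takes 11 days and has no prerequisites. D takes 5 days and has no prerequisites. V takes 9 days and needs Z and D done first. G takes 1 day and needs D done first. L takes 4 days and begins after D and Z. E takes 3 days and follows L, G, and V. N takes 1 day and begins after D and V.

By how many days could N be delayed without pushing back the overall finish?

Critical path: Z→V→E = 11+9+3 = 23, so the finish is 23 days.
N finishes as early as 21 and must finish by 23.
Slack of N = 22 − 20 = 2 days.

2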